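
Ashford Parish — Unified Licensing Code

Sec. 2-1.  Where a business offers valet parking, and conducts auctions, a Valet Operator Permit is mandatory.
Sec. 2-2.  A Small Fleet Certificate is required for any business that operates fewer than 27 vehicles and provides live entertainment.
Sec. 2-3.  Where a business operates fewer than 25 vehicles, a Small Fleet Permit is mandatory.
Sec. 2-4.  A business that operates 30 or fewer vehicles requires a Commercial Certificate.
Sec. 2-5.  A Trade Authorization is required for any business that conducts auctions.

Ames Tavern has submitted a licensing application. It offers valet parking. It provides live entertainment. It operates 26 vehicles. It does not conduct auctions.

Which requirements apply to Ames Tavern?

Sec. 2-1. offers valet parking; does not conduct auctions → Valet Operator Permit not required.
Sec. 2-2. vehicles 26 < 27; provides live entertainment → Small Fleet Certificate required.
Sec. 2-3. vehicles 26 ≥ 25 → Small Fleet Permit not required.
Sec. 2-4. vehicles 26 ≤ 30 → Commercial Certificate required.
Sec. 2-5. does not conduct auctions → Trade Authorization not required.

Commercial Certificate, Small Fleet Certificate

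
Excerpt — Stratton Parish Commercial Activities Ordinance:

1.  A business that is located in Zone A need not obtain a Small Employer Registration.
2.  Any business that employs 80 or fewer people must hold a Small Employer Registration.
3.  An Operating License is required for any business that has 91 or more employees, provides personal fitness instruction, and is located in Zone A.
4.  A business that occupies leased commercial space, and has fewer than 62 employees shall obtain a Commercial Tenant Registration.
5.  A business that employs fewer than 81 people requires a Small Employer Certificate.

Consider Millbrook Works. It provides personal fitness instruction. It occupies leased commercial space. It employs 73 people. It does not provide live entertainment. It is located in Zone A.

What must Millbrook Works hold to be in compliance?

Small Employer Certificate

1. is located in Zone A → exempt from Small Employer Registration.
2. employees 73 ≤ 80 → Small Employer Registration required.
3. employees 73 < 91; provides personal fitness instruction; is located in Zone A → Operating License not required.
4. occupies leased commercial space; employees 73 ≥ 62 → Commercial Tenant Registration not required.
5. employees 73 < 81 → Small Employer Certificate required.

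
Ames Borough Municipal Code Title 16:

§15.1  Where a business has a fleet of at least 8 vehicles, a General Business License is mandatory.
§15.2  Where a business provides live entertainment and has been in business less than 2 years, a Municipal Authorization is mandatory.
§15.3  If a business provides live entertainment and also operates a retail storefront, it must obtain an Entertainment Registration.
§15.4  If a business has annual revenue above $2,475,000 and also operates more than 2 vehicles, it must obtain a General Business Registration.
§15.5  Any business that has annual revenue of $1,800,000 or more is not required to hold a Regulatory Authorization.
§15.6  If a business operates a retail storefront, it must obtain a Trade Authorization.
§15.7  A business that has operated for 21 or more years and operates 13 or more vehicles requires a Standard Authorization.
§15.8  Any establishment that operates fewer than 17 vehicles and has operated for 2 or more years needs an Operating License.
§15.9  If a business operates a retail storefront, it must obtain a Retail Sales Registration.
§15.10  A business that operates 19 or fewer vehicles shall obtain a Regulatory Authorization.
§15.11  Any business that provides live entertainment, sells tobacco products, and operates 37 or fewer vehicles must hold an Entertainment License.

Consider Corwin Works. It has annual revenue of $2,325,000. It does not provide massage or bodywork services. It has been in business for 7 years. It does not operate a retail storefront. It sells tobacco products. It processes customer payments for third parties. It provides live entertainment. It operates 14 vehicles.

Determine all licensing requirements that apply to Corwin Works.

§15.1 vehicles 14 ≥ 8 → General Business License required.
§15.2 provides live entertainment; years in business 7 ≥ 2 → Municipal Authorization not required.
§15.3 provides live entertainment; does not operate a retail storefront → Entertainment Registration not required.
§15.4 revenue $2,325,000 ≤ $2,475,000; vehicles 14 > 2 → General Business Registration not required.
§15.5 revenue $2,325,000 ≥ $1,800,000 → exempt from Regulatory Authorization.
§15.6 does not operate a retail storefront → Trade Authorization not required.
§15.7 years in business 7 < 21; vehicles 14 ≥ 13 → Standard Authorization not required.
§15.8 vehicles 14 < 17; years in business 7 ≥ 2 → Operating License required.
§15.9 does not operate a retail storefront → Retail Sales Registration not required.
§15.10 vehicles 14 ≤ 19 → Regulatory Authorization required.
§15.11 provides live entertainment; sells tobacco products; vehicles 14 ≤ 37 → Entertainment License required.

Entertainment License, General Business License, Operating License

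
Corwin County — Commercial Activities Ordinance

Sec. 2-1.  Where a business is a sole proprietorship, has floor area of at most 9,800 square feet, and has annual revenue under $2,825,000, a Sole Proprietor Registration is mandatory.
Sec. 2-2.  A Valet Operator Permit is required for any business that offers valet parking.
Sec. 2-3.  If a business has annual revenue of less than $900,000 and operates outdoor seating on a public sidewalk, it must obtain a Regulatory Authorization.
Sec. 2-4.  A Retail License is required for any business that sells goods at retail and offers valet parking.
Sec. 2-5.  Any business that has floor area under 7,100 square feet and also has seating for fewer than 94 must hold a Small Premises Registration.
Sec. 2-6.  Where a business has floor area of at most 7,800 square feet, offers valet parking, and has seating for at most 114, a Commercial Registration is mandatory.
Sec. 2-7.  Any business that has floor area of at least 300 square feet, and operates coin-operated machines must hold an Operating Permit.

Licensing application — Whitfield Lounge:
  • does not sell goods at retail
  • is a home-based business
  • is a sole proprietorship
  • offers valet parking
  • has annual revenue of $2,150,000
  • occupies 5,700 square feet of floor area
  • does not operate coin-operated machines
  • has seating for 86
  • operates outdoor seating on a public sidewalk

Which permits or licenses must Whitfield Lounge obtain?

Sec. 2-1. is a sole proprietorship; floor area 5,700 square feet ≤ 9,800 square feet; revenue $2,150,000 < $2,825,000 → Sole Proprietor Registration required.
Sec. 2-2. offers valet parking → Valet Operator Permit required.
Sec. 2-3. revenue $2,150,000 ≥ $900,000; operates outdoor seating on a public sidewalk → Regulatory Authorization not required.
Sec. 2-4. does not sell goods at retail; offers valet parking → Retail License not required.
Sec. 2-5. floor area 5,700 square feet < 7,100 square feet; seating 86 < 94 → Small Premises Registration required.
Sec. 2-6. floor area 5,700 square feet ≤ 7,800 square feet; offers valet parking; seating 86 ≤ 114 → Commercial Registration required.
Sec. 2-7. floor area 5,700 square feet ≥ 300 square feet; does not operate coin-operated machines → Operating Permit not required.

Commercial Registration, Small Premises Registration, Sole Proprietor Registration, Valet Operator Permit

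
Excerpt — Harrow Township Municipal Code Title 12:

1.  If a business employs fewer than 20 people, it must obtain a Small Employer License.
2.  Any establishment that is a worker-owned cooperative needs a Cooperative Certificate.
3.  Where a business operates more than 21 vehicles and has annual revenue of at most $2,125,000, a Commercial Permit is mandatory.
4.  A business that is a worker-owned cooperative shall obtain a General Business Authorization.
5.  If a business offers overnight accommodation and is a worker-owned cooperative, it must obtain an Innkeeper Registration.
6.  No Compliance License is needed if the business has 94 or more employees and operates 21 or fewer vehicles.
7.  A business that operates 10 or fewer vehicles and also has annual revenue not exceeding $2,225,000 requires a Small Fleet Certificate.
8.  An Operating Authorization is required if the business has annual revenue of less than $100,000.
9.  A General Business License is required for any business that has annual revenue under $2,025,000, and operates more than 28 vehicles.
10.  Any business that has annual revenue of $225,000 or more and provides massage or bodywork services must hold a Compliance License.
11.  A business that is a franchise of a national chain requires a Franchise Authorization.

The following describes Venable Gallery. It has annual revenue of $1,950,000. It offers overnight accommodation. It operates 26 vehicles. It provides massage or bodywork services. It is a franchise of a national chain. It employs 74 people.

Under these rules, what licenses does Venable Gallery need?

1. employees 74 ≥ 20 → Small Employer License not required.
2. is a franchise of a national chain (not: is a worker-owned cooperative) → Cooperative Certificate not required.
3. vehicles 26 > 21; revenue $1,950,000 ≤ $2,125,000 → Commercial Permit required.
4. is a franchise of a national chain (not: is a worker-owned cooperative) → General Business Authorization not required.
5. offers overnight accommodation; is a franchise of a national chain (not: is a worker-owned cooperative) → Innkeeper Registration not required.
6. employees 74 < 94; vehicles 26 > 21 → Compliance License exemption does not apply.
7. vehicles 26 > 10; revenue $1,950,000 ≤ $2,225,000 → Small Fleet Certificate not required.
8. revenue $1,950,000 ≥ $100,000 → Operating Authorization not required.
9. revenue $1,950,000 < $2,025,000; vehicles 26 ≤ 28 → General Business License not required.
10. revenue $1,950,000 ≥ $225,000; provides massage or bodywork services → Compliance License required.
11. is a franchise of a national chain → Franchise Authorization required.

Commercial Permit, Compliance License, Franchise Authorization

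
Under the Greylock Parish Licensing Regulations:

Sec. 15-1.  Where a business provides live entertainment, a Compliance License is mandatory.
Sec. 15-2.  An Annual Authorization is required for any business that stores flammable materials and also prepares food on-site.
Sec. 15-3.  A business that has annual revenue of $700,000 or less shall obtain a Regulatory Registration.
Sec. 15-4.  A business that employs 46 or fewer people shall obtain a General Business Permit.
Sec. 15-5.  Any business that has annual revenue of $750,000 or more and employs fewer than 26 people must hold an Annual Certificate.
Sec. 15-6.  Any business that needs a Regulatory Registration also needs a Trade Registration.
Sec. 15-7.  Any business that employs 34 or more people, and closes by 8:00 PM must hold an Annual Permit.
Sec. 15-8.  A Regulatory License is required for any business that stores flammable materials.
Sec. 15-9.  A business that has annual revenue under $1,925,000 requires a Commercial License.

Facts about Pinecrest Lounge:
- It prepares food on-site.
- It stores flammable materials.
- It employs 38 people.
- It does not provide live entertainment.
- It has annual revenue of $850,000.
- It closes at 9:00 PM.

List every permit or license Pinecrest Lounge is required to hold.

Annual Authorization, Commercial License, General Business Permit, Regulatory License

Sec. 15-1. does not provide live entertainment → Compliance License not required.
Sec. 15-2. stores flammable materials; prepares food on-site → Annual Authorization required.
Sec. 15-3. revenue $850,000 > $700,000 → Regulatory Registration not required.
Sec. 15-4. employees 38 ≤ 46 → General Business Permit required.
Sec. 15-5. revenue $850,000 ≥ $750,000; employees 38 ≥ 26 → Annual Certificate not required.
Sec. 15-6. Regulatory Registration is not required → no effect.
Sec. 15-7. employees 38 ≥ 34; closes 9:00 PM, after 8:00 PM → Annual Permit not required.
Sec. 15-8. stores flammable materials → Regulatory License required.
Sec. 15-9. revenue $850,000 < $1,925,000 → Commercial License required.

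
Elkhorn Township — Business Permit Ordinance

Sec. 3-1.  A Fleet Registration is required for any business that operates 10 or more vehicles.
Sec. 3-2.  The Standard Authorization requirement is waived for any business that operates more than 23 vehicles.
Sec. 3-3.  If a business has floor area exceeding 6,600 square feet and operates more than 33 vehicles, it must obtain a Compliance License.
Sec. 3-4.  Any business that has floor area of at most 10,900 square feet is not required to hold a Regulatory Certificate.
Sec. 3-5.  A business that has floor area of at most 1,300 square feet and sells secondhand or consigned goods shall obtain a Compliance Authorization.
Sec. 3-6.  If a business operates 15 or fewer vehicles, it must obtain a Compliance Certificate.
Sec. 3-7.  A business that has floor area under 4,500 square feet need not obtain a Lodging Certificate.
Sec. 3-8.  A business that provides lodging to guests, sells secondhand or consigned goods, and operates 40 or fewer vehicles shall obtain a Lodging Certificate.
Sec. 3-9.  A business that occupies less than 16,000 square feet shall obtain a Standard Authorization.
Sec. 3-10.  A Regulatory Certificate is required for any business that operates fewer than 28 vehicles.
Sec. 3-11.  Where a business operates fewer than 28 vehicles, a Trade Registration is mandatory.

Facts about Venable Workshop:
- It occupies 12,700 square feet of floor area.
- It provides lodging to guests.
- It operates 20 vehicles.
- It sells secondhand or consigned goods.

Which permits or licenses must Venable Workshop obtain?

Fleet Registration, Lodging Certificate, Regulatory Certificate, Standard Authorization, Trade Registration

Sec. 3-1. vehicles 20 ≥ 10 → Fleet Registration required.
Sec. 3-2. vehicles 20 ≤ 23 → Standard Authorization exemption does not apply.
Sec. 3-3. floor area 12,700 square feet > 6,600 square feet; vehicles 20 ≤ 33 → Compliance License not required.
Sec. 3-4. floor area 12,700 square feet > 10,900 square feet → Regulatory Certificate exemption does not apply.
Sec. 3-5. floor area 12,700 square feet > 1,300 square feet; sells secondhand or consigned goods → Compliance Authorization not required.
Sec. 3-6. vehicles 20 > 15 → Compliance Certificate not required.
Sec. 3-7. floor area 12,700 square feet ≥ 4,500 square feet → Lodging Certificate exemption does not apply.
Sec. 3-8. provides lodging to guests; sells secondhand or consigned goods; vehicles 20 ≤ 40 → Lodging Certificate required.
Sec. 3-9. floor area 12,700 square feet < 16,000 square feet → Standard Authorization required.
Sec. 3-10. vehicles 20 < 28 → Regulatory Certificate required.
Sec. 3-11. vehicles 20 < 28 → Trade Registration required.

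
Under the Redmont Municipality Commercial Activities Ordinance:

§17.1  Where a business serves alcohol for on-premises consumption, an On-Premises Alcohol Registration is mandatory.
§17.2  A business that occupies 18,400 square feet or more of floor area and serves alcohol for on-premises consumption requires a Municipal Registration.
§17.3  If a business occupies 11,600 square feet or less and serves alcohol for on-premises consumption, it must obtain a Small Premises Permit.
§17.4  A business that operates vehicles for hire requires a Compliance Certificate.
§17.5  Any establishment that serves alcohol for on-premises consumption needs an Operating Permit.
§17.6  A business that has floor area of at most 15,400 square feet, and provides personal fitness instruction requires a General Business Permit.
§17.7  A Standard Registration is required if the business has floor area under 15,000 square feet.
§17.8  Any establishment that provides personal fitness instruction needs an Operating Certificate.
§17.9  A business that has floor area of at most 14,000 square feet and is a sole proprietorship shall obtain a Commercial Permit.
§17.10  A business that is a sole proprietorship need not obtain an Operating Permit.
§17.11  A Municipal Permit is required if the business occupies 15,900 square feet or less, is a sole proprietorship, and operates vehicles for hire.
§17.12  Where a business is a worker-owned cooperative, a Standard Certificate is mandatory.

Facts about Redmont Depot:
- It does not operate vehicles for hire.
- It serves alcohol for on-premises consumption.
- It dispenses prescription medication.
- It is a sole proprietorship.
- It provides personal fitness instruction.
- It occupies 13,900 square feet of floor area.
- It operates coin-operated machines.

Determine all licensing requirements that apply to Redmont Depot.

Commercial Permit, General Business Permit, On-Premises Alcohol Registration, Operating Certificate, Standard Registration

§17.1 serves alcohol for on-premises consumption → On-Premises Alcohol Registration required.
§17.2 floor area 13,900 square feet < 18,400 square feet; serves alcohol for on-premises consumption → Municipal Registration not required.
§17.3 floor area 13,900 square feet > 11,600 square feet; serves alcohol for on-premises consumption → Small Premises Permit not required.
§17.4 does not operate vehicles for hire → Compliance Certificate not required.
§17.5 serves alcohol for on-premises consumption → Operating Permit required.
§17.6 floor area 13,900 square feet ≤ 15,400 square feet; provides personal fitness instruction → General Business Permit required.
§17.7 floor area 13,900 square feet < 15,000 square feet → Standard Registration required.
§17.8 provides personal fitness instruction → Operating Certificate required.
§17.9 floor area 13,900 square feet ≤ 14,000 square feet; is a sole proprietorship → Commercial Permit required.
§17.10 is a sole proprietorship → exempt from Operating Permit.
§17.11 floor area 13,900 square feet ≤ 15,900 square feet; is a sole proprietorship; does not operate vehicles for hire → Municipal Permit not required.
§17.12 is a sole proprietorship (not: is a worker-owned cooperative) → Standard Certificate not required.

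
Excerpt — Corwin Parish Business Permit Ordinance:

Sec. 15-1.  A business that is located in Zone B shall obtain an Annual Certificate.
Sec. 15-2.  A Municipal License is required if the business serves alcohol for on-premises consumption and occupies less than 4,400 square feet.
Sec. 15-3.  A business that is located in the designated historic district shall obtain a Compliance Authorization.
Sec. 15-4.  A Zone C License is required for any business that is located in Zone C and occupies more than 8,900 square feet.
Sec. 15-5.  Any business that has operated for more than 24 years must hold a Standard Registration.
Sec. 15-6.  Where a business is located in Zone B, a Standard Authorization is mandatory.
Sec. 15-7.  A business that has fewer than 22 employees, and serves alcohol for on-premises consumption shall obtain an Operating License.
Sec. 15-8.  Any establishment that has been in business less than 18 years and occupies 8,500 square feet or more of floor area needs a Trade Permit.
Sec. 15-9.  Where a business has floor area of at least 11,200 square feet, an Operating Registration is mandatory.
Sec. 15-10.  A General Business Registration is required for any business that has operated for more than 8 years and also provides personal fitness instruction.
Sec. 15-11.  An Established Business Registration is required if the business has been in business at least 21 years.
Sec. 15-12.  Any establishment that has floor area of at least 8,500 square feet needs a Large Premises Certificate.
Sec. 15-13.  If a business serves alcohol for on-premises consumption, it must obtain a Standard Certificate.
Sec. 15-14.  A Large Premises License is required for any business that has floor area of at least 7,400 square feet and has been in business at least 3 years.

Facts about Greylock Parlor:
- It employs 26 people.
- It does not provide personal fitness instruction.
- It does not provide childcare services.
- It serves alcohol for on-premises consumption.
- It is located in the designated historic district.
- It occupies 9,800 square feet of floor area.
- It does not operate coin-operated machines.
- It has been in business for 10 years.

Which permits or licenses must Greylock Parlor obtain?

Sec. 15-1. is located in the designated historic district (not: is located in Zone B) → Annual Certificate not required.
Sec. 15-2. serves alcohol for on-premises consumption; floor area 9,800 square feet ≥ 4,400 square feet → Municipal License not required.
Sec. 15-3. is located in the designated historic district → Compliance Authorization required.
Sec. 15-4. is located in the designated historic district (not: is located in Zone C); floor area 9,800 square feet > 8,900 square feet → Zone C License not required.
Sec. 15-5. years in business 10 ≤ 24 → Standard Registration not required.
Sec. 15-6. is located in the designated historic district (not: is located in Zone B) → Standard Authorization not required.
Sec. 15-7. employees 26 ≥ 22; serves alcohol for on-premises consumption → Operating License not required.
Sec. 15-8. years in business 10 < 18; floor area 9,800 square feet ≥ 8,500 square feet → Trade Permit required.
Sec. 15-9. floor area 9,800 square feet < 11,200 square feet → Operating Registration not required.
Sec. 15-10. years in business 10 > 8; does not provide personal fitness instruction → General Business Registration not required.
Sec. 15-11. years in business 10 < 21 → Established Business Registration not required.
Sec. 15-12. floor area 9,800 square feet ≥ 8,500 square feet → Large Premises Certificate required.
Sec. 15-13. serves alcohol for on-premises consumption → Standard Certificate required.
Sec. 15-14. floor area 9,800 square feet ≥ 7,400 square feet; years in business 10 ≥ 3 → Large Premises License required.

Compliance Authorization, Large Premises Certificate, Large Premises License, Standard Certificate, Trade Permit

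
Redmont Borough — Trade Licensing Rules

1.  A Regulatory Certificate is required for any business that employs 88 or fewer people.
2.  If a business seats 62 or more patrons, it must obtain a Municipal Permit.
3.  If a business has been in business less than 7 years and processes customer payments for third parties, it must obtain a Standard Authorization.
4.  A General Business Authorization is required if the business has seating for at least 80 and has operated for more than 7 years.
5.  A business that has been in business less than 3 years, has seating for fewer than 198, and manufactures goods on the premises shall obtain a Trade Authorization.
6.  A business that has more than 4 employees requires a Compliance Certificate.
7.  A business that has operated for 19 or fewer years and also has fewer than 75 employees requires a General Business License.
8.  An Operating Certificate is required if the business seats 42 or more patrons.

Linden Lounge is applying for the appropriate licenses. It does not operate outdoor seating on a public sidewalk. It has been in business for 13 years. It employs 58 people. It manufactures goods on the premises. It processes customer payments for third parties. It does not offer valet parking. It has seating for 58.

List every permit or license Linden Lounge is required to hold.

Compliance Certificate, General Business License, Operating Certificate, Regulatory Certificate

1. employees 58 ≤ 88 → Regulatory Certificate required.
2. seating 58 < 62 → Municipal Permit not required.
3. years in business 13 ≥ 7; processes customer payments for third parties → Standard Authorization not required.
4. seating 58 < 80; years in business 13 > 7 → General Business Authorization not required.
5. years in business 13 ≥ 3; seating 58 < 198; manufactures goods on the premises → Trade Authorization not required.
6. employees 58 > 4 → Compliance Certificate required.
7. years in business 13 ≤ 19; employees 58 < 75 → General Business License required.
8. seating 58 ≥ 42 → Operating Certificate required.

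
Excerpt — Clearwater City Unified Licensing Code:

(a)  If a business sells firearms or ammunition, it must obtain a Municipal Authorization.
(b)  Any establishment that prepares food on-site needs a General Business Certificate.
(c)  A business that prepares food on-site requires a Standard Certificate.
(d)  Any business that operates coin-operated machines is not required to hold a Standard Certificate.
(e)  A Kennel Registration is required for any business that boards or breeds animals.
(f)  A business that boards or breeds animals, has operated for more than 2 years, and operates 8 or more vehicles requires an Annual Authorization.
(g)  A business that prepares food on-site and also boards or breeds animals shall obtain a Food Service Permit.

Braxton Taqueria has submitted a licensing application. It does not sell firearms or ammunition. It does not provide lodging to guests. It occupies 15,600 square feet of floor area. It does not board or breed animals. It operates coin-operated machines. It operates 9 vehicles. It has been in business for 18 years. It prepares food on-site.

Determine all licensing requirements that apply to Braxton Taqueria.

(a) does not sell firearms or ammunition → Municipal Authorization not required.
(b) prepares food on-site → General Business Certificate required.
(c) prepares food on-site → Standard Certificate required.
(d) operates coin-operated machines → exempt from Standard Certificate.
(e) does not board or breed animals → Kennel Registration not required.
(f) does not board or breed animals; years in business 18 > 2; vehicles 9 ≥ 8 → Annual Authorization not required.
(g) prepares food on-site; does not board or breed animals → Food Service Permit not required.

General Business Certificate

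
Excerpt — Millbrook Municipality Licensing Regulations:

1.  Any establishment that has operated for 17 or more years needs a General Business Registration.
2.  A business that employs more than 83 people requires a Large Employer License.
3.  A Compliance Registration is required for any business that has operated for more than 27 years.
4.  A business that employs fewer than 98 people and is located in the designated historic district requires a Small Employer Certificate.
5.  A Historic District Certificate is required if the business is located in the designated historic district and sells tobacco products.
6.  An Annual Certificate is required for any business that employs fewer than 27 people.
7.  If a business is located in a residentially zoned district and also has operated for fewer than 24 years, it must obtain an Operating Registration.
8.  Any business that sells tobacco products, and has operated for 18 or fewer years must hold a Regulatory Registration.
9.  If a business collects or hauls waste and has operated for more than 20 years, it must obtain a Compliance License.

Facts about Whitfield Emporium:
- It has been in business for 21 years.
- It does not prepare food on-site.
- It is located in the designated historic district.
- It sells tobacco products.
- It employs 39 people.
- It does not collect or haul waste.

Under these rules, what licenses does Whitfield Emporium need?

1. years in business 21 ≥ 17 → General Business Registration required.
2. employees 39 ≤ 83 → Large Employer License not required.
3. years in business 21 ≤ 27 → Compliance Registration not required.
4. employees 39 < 98; is located in the designated historic district → Small Employer Certificate required.
5. is located in the designated historic district; sells tobacco products → Historic District Certificate required.
6. employees 39 ≥ 27 → Annual Certificate not required.
7. is located in the designated historic district (not: is located in a residentially zoned district); years in business 21 < 24 → Operating Registration not required.
8. sells tobacco products; years in business 21 > 18 → Regulatory Registration not required.
9. does not collect or haul waste; years in business 21 > 20 → Compliance License not required.

General Business Registration, Historic District Certificate, Small Employer Certificate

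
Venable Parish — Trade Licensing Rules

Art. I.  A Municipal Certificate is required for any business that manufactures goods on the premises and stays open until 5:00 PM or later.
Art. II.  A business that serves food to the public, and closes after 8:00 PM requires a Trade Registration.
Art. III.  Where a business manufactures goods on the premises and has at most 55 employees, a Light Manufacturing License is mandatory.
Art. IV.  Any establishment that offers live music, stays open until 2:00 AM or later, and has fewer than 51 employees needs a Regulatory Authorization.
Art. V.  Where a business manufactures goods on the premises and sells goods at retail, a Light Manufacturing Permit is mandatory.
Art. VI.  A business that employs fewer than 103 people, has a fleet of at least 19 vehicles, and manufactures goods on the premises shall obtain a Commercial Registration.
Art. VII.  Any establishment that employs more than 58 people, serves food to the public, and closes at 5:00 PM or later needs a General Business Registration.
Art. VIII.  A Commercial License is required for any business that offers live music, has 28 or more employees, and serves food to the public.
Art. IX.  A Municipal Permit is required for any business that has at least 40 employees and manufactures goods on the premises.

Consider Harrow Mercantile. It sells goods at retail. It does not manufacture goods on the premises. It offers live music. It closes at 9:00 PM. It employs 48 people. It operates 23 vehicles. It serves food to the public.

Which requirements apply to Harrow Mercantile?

Art. I. does not manufacture goods on the premises; closes 9:00 PM, after 5:00 PM → Municipal Certificate not required.
Art. II. serves food to the public; closes 9:00 PM, after 8:00 PM → Trade Registration required.
Art. III. does not manufacture goods on the premises; employees 48 ≤ 55 → Light Manufacturing License not required.
Art. IV. offers live music; closes 9:00 PM, at/before 2:00 AM; employees 48 < 51 → Regulatory Authorization not required.
Art. V. does not manufacture goods on the premises; sells goods at retail → Light Manufacturing Permit not required.
Art. VI. employees 48 < 103; vehicles 23 ≥ 19; does not manufacture goods on the premises → Commercial Registration not required.
Art. VII. employees 48 ≤ 58; serves food to the public; closes 9:00 PM, after 5:00 PM → General Business Registration not required.
Art. VIII. offers live music; employees 48 ≥ 28; serves food to the public → Commercial License required.
Art. IX. employees 48 ≥ 40; does not manufacture goods on the premises → Municipal Permit not required.

Commercial License, Trade Registration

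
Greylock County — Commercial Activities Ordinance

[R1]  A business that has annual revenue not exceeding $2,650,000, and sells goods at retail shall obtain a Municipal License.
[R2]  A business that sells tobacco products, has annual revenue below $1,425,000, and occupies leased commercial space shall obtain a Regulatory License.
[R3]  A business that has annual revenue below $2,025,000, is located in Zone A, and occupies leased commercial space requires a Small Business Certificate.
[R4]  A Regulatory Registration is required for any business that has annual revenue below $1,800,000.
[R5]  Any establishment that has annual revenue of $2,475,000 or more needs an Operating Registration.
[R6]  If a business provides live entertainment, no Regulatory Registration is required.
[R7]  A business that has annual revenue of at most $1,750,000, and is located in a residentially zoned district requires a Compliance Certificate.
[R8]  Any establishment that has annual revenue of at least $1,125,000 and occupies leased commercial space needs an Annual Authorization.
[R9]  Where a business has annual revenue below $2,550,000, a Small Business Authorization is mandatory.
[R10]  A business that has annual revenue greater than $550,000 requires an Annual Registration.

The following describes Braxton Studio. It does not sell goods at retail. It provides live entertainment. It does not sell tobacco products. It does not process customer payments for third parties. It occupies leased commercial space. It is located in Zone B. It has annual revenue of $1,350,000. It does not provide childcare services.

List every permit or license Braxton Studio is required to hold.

[R1] revenue $1,350,000 ≤ $2,650,000; does not sell goods at retail → Municipal License not required.
[R2] does not sell tobacco products; revenue $1,350,000 < $1,425,000; occupies leased commercial space → Regulatory License not required.
[R3] revenue $1,350,000 < $2,025,000; is located in Zone B (not: is located in Zone A); occupies leased commercial space → Small Business Certificate not required.
[R4] revenue $1,350,000 < $1,800,000 → Regulatory Registration required.
[R5] revenue $1,350,000 < $2,475,000 → Operating Registration not required.
[R6] provides live entertainment → exempt from Regulatory Registration.
[R7] revenue $1,350,000 ≤ $1,750,000; is located in Zone B (not: is located in a residentially zoned district) → Compliance Certificate not required.
[R8] revenue $1,350,000 ≥ $1,125,000; occupies leased commercial space → Annual Authorization required.
[R9] revenue $1,350,000 < $2,550,000 → Small Business Authorization required.
[R10] revenue $1,350,000 > $550,000 → Annual Registration required.

Annual Authorization, Annual Registration, Small Business Authorization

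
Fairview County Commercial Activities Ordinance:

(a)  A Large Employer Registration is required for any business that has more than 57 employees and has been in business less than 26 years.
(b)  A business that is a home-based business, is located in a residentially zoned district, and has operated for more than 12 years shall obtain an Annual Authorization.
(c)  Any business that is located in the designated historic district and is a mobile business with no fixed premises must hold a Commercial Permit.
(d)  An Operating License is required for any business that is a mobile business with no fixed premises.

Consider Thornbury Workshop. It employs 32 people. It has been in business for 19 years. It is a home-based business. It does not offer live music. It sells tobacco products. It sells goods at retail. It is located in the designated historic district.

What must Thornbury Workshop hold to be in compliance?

(a) employees 32 ≤ 57; years in business 19 < 26 → Large Employer Registration not required.
(b) is a home-based business; is located in the designated historic district (not: is located in a residentially zoned district); years in business 19 > 12 → Annual Authorization not required.
(c) is located in the designated historic district; is a home-based business (not: is a mobile business with no fixed premises) → Commercial Permit not required.
(d) is a home-based business (not: is a mobile business with no fixed premises) → Operating License not required.

None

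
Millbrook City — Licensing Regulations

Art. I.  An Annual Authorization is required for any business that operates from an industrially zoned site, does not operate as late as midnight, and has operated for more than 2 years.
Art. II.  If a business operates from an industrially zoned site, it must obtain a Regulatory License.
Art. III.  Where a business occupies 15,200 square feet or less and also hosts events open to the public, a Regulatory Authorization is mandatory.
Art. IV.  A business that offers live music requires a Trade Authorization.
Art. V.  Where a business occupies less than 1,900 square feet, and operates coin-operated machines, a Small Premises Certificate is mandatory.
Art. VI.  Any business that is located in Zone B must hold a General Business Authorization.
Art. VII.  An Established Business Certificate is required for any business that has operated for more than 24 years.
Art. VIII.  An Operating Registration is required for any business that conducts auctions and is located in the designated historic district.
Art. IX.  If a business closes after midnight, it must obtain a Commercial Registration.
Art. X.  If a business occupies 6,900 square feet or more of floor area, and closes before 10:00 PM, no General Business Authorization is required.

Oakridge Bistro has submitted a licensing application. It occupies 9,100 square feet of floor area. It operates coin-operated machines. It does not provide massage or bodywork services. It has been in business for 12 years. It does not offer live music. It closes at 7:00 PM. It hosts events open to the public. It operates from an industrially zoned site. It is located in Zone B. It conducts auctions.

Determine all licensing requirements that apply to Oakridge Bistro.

Annual Authorization, Regulatory Authorization, Regulatory License

Art. I. operates from an industrially zoned site; closes 7:00 PM, at/before midnight; years in business 12 > 2 → Annual Authorization required.
Art. II. operates from an industrially zoned site → Regulatory License required.
Art. III. floor area 9,100 square feet ≤ 15,200 square feet; hosts events open to the public → Regulatory Authorization required.
Art. IV. does not offer live music → Trade Authorization not required.
Art. V. floor area 9,100 square feet ≥ 1,900 square feet; operates coin-operated machines → Small Premises Certificate not required.
Art. VI. is located in Zone B → General Business Authorization required.
Art. VII. years in business 12 ≤ 24 → Established Business Certificate not required.
Art. VIII. conducts auctions; is located in Zone B (not: is located in the designated historic district) → Operating Registration not required.
Art. IX. closes 7:00 PM, at/before midnight → Commercial Registration not required.
Art. X. floor area 9,100 square feet ≥ 6,900 square feet; closes 7:00 PM, at/before 10:00 PM → exempt from General Business Authorization.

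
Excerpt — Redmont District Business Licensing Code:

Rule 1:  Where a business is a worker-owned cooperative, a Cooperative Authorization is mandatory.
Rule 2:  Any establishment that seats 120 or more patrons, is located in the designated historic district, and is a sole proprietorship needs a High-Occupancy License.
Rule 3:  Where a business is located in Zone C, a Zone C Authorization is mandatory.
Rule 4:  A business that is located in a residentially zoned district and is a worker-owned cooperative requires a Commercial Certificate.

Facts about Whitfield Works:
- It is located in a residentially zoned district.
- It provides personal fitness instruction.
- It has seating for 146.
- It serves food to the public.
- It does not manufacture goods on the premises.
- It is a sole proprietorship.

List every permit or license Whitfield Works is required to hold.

None

Rule 1: is a sole proprietorship (not: is a worker-owned cooperative) → Cooperative Authorization not required.
Rule 2: seating 146 ≥ 120; is located in a residentially zoned district (not: is located in the designated historic district); is a sole proprietorship → High-Occupancy License not required.
Rule 3: is located in a residentially zoned district (not: is located in Zone C) → Zone C Authorization not required.
Rule 4: is located in a residentially zoned district; is a sole proprietorship (not: is a worker-owned cooperative) → Commercial Certificate not required.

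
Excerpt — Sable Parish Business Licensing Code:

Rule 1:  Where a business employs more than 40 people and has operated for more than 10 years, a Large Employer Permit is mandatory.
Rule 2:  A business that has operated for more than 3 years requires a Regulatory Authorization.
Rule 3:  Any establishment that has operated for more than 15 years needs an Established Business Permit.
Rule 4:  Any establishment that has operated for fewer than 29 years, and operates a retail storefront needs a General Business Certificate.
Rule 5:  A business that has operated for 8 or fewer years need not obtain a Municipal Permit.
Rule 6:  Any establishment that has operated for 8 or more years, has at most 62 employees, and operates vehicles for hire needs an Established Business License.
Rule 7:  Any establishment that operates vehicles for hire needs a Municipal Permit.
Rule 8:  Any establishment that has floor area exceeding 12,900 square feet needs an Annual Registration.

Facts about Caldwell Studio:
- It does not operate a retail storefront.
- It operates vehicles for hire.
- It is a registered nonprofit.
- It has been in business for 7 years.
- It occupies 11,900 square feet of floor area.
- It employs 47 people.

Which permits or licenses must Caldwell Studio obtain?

Regulatory Authorization

Rule 1: employees 47 > 40; years in business 7 ≤ 10 → Large Employer Permit not required.
Rule 2: years in business 7 > 3 → Regulatory Authorization required.
Rule 3: years in business 7 ≤ 15 → Established Business Permit not required.
Rule 4: years in business 7 < 29; does not operate a retail storefront → General Business Certificate not required.
Rule 5: years in business 7 ≤ 8 → exempt from Municipal Permit.
Rule 6: years in business 7 < 8; employees 47 ≤ 62; operates vehicles for hire → Established Business License not required.
Rule 7: operates vehicles for hire → Municipal Permit required.
Rule 8: floor area 11,900 square feet ≤ 12,900 square feet → Annual Registration not required.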